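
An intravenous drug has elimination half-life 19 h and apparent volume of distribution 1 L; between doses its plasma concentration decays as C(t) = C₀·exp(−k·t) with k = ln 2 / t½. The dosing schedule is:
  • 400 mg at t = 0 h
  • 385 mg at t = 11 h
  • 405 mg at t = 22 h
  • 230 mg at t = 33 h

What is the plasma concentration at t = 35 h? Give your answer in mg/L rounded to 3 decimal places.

k = ln 2 / 19 = 0.03648 per h
Dose 1 (400 mg at t=0 h): 400·exp(−0.03648·35) = 111.566 mg/L
Dose 2 (385 mg at t=11 h): 385·exp(−0.03648·24) = 160.403 mg/L
Dose 3 (405 mg at t=22 h): 405·exp(−0.03648·13) = 252.050 mg/L
Dose 4 (230 mg at t=33 h): 230·exp(−0.03648·2) = 213.816 mg/L
C(35) = 111.566 + 160.403 + 252.050 + 213.816 = 737.835 mg/L

737.835 mg/L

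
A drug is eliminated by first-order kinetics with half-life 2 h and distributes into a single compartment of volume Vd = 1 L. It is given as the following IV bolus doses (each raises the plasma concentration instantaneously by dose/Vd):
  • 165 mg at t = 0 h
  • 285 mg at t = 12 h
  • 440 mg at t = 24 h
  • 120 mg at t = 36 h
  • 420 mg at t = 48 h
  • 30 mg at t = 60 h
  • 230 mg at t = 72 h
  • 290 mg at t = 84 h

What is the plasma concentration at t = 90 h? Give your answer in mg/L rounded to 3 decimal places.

36.700 mg/L

k = ln 2 / 2 = 0.34657 per h
Dose 1 (165 mg at t=0 h): 165·exp(−0.34657·90) = 0.000 mg/L
Dose 2 (285 mg at t=12 h): 285·exp(−0.34657·78) = 0.000 mg/L
Dose 3 (440 mg at t=24 h): 440·exp(−0.34657·66) = 0.000 mg/L
Dose 4 (120 mg at t=36 h): 120·exp(−0.34657·54) = 0.000 mg/L
Dose 5 (420 mg at t=48 h): 420·exp(−0.34657·42) = 0.000 mg/L
Dose 6 (30 mg at t=60 h): 30·exp(−0.34657·30) = 0.001 mg/L
Dose 7 (230 mg at t=72 h): 230·exp(−0.34657·18) = 0.449 mg/L
Dose 8 (290 mg at t=84 h): 290·exp(−0.34657·6) = 36.250 mg/L
C(90) = 0.000 + 0.000 + 0.000 + 0.000 + 0.000 + 0.001 + 0.449 + 36.250 = 36.700 mg/L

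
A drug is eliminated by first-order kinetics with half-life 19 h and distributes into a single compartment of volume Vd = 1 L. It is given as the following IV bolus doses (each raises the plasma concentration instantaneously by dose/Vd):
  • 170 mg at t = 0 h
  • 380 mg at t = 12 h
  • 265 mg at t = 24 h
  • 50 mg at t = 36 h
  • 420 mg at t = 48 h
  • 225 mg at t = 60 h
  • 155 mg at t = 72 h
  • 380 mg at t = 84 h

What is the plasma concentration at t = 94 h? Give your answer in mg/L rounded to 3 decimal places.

528.051 mg/L

k = ln 2 / 19 = 0.03648 per h
Dose 1 (170 mg at t=0 h): 170·exp(−0.03648·94) = 5.510 mg/L
Dose 2 (380 mg at t=12 h): 380·exp(−0.03648·82) = 19.081 mg/L
Dose 3 (265 mg at t=24 h): 265·exp(−0.03648·70) = 20.615 mg/L
Dose 4 (50 mg at t=36 h): 50·exp(−0.03648·58) = 6.026 mg/L
Dose 5 (420 mg at t=48 h): 420·exp(−0.03648·46) = 78.422 mg/L
Dose 6 (225 mg at t=60 h): 225·exp(−0.03648·34) = 65.087 mg/L
Dose 7 (155 mg at t=72 h): 155·exp(−0.03648·22) = 69.466 mg/L
Dose 8 (380 mg at t=84 h): 380·exp(−0.03648·10) = 263.844 mg/L
C(94) = 5.510 + 19.081 + 20.615 + 6.026 + 78.422 + 65.087 + 69.466 + 263.844 = 528.051 mg/L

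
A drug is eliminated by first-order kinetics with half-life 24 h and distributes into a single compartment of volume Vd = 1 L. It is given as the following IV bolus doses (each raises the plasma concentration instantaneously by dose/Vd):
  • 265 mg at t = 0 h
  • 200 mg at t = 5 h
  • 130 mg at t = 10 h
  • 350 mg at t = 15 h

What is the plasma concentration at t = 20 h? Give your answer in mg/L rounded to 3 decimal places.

678.738 mg/L

k = ln 2 / 24 = 0.02888 per h
Dose 1 (265 mg at t=0 h): 265·exp(−0.02888·20) = 148.726 mg/L
Dose 2 (200 mg at t=5 h): 200·exp(−0.02888·15) = 129.684 mg/L
Dose 3 (130 mg at t=10 h): 130·exp(−0.02888·10) = 97.390 mg/L
Dose 4 (350 mg at t=15 h): 350·exp(−0.02888·5) = 302.938 mg/L
C(20) = 148.726 + 129.684 + 97.390 + 302.938 = 678.738 mg/L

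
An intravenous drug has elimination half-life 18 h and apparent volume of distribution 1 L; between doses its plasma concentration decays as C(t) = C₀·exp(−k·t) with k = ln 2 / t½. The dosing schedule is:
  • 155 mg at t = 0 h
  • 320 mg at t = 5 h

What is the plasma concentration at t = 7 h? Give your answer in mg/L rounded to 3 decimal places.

k = ln 2 / 18 = 0.03851 per h
Dose 1 (155 mg at t=0 h): 155·exp(−0.03851·7) = 118.376 mg/L
Dose 2 (320 mg at t=5 h): 320·exp(−0.03851·2) = 296.280 mg/L
C(7) = 118.376 + 296.280 = 414.656 mg/L

414.656 mg/L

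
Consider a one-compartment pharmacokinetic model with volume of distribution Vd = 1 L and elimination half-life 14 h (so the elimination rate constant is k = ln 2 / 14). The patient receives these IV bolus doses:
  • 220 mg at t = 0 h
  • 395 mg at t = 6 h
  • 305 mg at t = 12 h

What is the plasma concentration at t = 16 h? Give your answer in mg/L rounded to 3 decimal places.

k = ln 2 / 14 = 0.04951 per h
Dose 1 (220 mg at t=0 h): 220·exp(−0.04951·16) = 99.630 mg/L
Dose 2 (395 mg at t=6 h): 395·exp(−0.04951·10) = 240.755 mg/L
Dose 3 (305 mg at t=12 h): 305·exp(−0.04951·4) = 250.202 mg/L
C(16) = 99.630 + 240.755 + 250.202 = 590.587 mg/L

590.587 mg/L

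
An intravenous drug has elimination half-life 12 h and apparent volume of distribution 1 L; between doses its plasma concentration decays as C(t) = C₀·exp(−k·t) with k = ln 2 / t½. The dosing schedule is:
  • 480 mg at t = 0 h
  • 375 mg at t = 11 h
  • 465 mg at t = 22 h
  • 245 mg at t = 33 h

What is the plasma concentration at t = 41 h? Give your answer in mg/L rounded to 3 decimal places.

k = ln 2 / 12 = 0.05776 per h
Dose 1 (480 mg at t=0 h): 480·exp(−0.05776·41) = 44.949 mg/L
Dose 2 (375 mg at t=11 h): 375·exp(−0.05776·30) = 66.291 mg/L
Dose 3 (465 mg at t=22 h): 465·exp(−0.05776·19) = 155.175 mg/L
Dose 4 (245 mg at t=33 h): 245·exp(−0.05776·8) = 154.340 mg/L
C(41) = 44.949 + 66.291 + 155.175 + 154.340 = 420.756 mg/L

420.756 mg/L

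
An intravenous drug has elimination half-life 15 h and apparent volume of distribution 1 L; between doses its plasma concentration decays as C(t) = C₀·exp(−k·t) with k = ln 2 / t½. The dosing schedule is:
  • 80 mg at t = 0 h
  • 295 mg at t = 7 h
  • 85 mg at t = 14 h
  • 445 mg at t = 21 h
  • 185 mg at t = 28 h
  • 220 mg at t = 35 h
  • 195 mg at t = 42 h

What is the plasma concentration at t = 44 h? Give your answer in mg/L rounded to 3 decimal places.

k = ln 2 / 15 = 0.04621 per h
Dose 1 (80 mg at t=0 h): 80·exp(−0.04621·44) = 10.473 mg/L
Dose 2 (295 mg at t=7 h): 295·exp(−0.04621·37) = 53.368 mg/L
Dose 3 (85 mg at t=14 h): 85·exp(−0.04621·30) = 21.250 mg/L
Dose 4 (445 mg at t=21 h): 445·exp(−0.04621·23) = 153.738 mg/L
Dose 5 (185 mg at t=28 h): 185·exp(−0.04621·16) = 88.323 mg/L
Dose 6 (220 mg at t=35 h): 220·exp(−0.04621·9) = 145.146 mg/L
Dose 7 (195 mg at t=42 h): 195·exp(−0.04621·2) = 177.786 mg/L
C(44) = 10.473 + 53.368 + 21.250 + 153.738 + 88.323 + 145.146 + 177.786 = 650.083 mg/L

650.083 mg/L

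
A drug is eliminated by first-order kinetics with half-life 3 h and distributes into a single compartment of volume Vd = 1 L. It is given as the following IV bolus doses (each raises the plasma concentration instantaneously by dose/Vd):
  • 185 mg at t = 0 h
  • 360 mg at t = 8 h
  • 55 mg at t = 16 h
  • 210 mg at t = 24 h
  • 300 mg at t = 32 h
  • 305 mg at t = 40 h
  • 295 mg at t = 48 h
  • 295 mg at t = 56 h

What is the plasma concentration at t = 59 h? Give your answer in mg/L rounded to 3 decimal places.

k = ln 2 / 3 = 0.23105 per h
Dose 1 (185 mg at t=0 h): 185·exp(−0.23105·59) = 0.000 mg/L
Dose 2 (360 mg at t=8 h): 360·exp(−0.23105·51) = 0.003 mg/L
Dose 3 (55 mg at t=16 h): 55·exp(−0.23105·43) = 0.003 mg/L
Dose 4 (210 mg at t=24 h): 210·exp(−0.23105·35) = 0.065 mg/L
Dose 5 (300 mg at t=32 h): 300·exp(−0.23105·27) = 0.586 mg/L
Dose 6 (305 mg at t=40 h): 305·exp(−0.23105·19) = 3.782 mg/L
Dose 7 (295 mg at t=48 h): 295·exp(−0.23105·11) = 23.230 mg/L
Dose 8 (295 mg at t=56 h): 295·exp(−0.23105·3) = 147.500 mg/L
C(59) = 0.000 + 0.003 + 0.003 + 0.065 + 0.586 + 3.782 + 23.230 + 147.500 = 175.168 mg/L

175.168 mg/L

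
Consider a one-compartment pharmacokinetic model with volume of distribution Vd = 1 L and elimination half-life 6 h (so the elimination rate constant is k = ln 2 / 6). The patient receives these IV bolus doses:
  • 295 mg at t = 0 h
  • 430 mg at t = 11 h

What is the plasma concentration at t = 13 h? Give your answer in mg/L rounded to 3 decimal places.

406.995 mg/L

k = ln 2 / 6 = 0.11552 per h
Dose 1 (295 mg at t=0 h): 295·exp(−0.11552·13) = 65.704 mg/L
Dose 2 (430 mg at t=11 h): 430·exp(−0.11552·2) = 341.291 mg/L
C(13) = 65.704 + 341.291 = 406.995 mg/L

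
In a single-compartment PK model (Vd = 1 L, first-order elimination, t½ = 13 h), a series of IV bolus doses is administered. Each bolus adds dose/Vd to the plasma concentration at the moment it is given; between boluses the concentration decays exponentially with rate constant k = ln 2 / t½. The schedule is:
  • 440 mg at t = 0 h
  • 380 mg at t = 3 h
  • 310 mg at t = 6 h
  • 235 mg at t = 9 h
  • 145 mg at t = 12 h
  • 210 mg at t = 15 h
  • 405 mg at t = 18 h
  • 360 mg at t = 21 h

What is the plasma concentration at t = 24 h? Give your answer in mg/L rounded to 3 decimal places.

1278.077 mg/L

k = ln 2 / 13 = 0.05332 per h
Dose 1 (440 mg at t=0 h): 440·exp(−0.05332·24) = 122.378 mg/L
Dose 2 (380 mg at t=3 h): 380·exp(−0.05332·21) = 124.024 mg/L
Dose 3 (310 mg at t=6 h): 310·exp(−0.05332·18) = 118.727 mg/L
Dose 4 (235 mg at t=9 h): 235·exp(−0.05332·15) = 105.615 mg/L
Dose 5 (145 mg at t=12 h): 145·exp(−0.05332·12) = 76.471 mg/L
Dose 6 (210 mg at t=15 h): 210·exp(−0.05332·9) = 129.961 mg/L
Dose 7 (405 mg at t=18 h): 405·exp(−0.05332·6) = 294.116 mg/L
Dose 8 (360 mg at t=21 h): 360·exp(−0.05332·3) = 306.785 mg/L
C(24) = 122.378 + 124.024 + 118.727 + 105.615 + 76.471 + 129.961 + 294.116 + 306.785 = 1278.077 mg/L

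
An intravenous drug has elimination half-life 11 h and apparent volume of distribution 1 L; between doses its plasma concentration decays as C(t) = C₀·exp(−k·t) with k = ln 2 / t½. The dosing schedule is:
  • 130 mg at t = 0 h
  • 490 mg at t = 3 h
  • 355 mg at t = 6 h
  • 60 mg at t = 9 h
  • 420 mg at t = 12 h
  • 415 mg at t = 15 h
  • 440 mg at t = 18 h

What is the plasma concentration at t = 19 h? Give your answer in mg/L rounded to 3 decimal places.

k = ln 2 / 11 = 0.06301 per h
Dose 1 (130 mg at t=0 h): 130·exp(−0.06301·19) = 39.263 mg/L
Dose 2 (490 mg at t=3 h): 490·exp(−0.06301·16) = 178.786 mg/L
Dose 3 (355 mg at t=6 h): 355·exp(−0.06301·13) = 156.482 mg/L
Dose 4 (60 mg at t=9 h): 60·exp(−0.06301·10) = 31.951 mg/L
Dose 5 (420 mg at t=12 h): 420·exp(−0.06301·7) = 270.200 mg/L
Dose 6 (415 mg at t=15 h): 415·exp(−0.06301·4) = 322.539 mg/L
Dose 7 (440 mg at t=18 h): 440·exp(−0.06301·1) = 413.130 mg/L
C(19) = 39.263 + 178.786 + 156.482 + 31.951 + 270.200 + 322.539 + 413.130 = 1412.351 mg/L

1412.351 mg/L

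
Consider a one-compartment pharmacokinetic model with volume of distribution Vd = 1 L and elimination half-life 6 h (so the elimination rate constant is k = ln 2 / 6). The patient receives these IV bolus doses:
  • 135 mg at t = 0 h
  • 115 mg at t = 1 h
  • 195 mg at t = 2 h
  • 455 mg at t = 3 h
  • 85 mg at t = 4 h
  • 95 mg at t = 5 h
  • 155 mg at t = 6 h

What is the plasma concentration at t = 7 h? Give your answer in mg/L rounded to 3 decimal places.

k = ln 2 / 6 = 0.11552 per h
Dose 1 (135 mg at t=0 h): 135·exp(−0.11552·7) = 60.136 mg/L
Dose 2 (115 mg at t=1 h): 115·exp(−0.11552·6) = 57.500 mg/L
Dose 3 (195 mg at t=2 h): 195·exp(−0.11552·5) = 109.440 mg/L
Dose 4 (455 mg at t=3 h): 455·exp(−0.11552·4) = 286.632 mg/L
Dose 5 (85 mg at t=4 h): 85·exp(−0.11552·3) = 60.104 mg/L
Dose 6 (95 mg at t=5 h): 95·exp(−0.11552·2) = 75.402 mg/L
Dose 7 (155 mg at t=6 h): 155·exp(−0.11552·1) = 138.089 mg/L
C(7) = 60.136 + 57.500 + 109.440 + 286.632 + 60.104 + 75.402 + 138.089 = 787.303 mg/L

787.303 mg/L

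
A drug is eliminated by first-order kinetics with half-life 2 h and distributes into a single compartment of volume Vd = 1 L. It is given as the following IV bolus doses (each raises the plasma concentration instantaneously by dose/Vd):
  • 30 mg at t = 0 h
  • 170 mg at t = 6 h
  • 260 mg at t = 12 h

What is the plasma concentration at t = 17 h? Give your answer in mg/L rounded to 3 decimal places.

k = ln 2 / 2 = 0.34657 per h
Dose 1 (30 mg at t=0 h): 30·exp(−0.34657·17) = 0.083 mg/L
Dose 2 (170 mg at t=6 h): 170·exp(−0.34657·11) = 3.757 mg/L
Dose 3 (260 mg at t=12 h): 260·exp(−0.34657·5) = 45.962 mg/L
C(17) = 0.083 + 3.757 + 45.962 = 49.801 mg/L

49.801 mg/L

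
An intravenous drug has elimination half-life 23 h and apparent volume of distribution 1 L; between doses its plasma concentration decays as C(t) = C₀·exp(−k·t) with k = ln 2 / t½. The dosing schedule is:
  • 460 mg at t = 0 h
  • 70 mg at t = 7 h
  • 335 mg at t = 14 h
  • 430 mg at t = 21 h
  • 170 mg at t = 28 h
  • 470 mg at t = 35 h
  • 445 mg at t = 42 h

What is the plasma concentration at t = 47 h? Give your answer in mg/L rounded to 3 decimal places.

1258.899 mg/L

k = ln 2 / 23 = 0.03014 per h
Dose 1 (460 mg at t=0 h): 460·exp(−0.03014·47) = 111.586 mg/L
Dose 2 (70 mg at t=7 h): 70·exp(−0.03014·40) = 20.969 mg/L
Dose 3 (335 mg at t=14 h): 335·exp(−0.03014·33) = 123.917 mg/L
Dose 4 (430 mg at t=21 h): 430·exp(−0.03014·26) = 196.415 mg/L
Dose 5 (170 mg at t=28 h): 170·exp(−0.03014·19) = 95.890 mg/L
Dose 6 (470 mg at t=35 h): 470·exp(−0.03014·12) = 327.370 mg/L
Dose 7 (445 mg at t=42 h): 445·exp(−0.03014·5) = 382.753 mg/L
C(47) = 111.586 + 20.969 + 123.917 + 196.415 + 95.890 + 327.370 + 382.753 = 1258.899 mg/L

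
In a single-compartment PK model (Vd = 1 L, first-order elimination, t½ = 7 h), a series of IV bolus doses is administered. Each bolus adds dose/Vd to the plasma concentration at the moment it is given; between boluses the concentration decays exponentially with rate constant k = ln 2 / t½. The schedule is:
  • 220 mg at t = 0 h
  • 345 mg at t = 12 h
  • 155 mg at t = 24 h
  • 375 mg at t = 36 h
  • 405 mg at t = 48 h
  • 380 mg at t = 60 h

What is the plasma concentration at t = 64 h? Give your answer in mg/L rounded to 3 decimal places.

k = ln 2 / 7 = 0.09902 per h
Dose 1 (220 mg at t=0 h): 220·exp(−0.09902·64) = 0.389 mg/L
Dose 2 (345 mg at t=12 h): 345·exp(−0.09902·52) = 2.003 mg/L
Dose 3 (155 mg at t=24 h): 155·exp(−0.09902·40) = 2.952 mg/L
Dose 4 (375 mg at t=36 h): 375·exp(−0.09902·28) = 23.438 mg/L
Dose 5 (405 mg at t=48 h): 405·exp(−0.09902·16) = 83.059 mg/L
Dose 6 (380 mg at t=60 h): 380·exp(−0.09902·4) = 255.721 mg/L
C(64) = 0.389 + 2.003 + 2.952 + 23.438 + 83.059 + 255.721 = 367.562 mg/L

367.562 mg/L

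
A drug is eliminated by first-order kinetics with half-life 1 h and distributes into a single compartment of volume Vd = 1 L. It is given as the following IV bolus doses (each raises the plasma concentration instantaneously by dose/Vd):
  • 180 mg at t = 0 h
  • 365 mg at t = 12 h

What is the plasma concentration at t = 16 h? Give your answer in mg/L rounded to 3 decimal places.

22.815 mg/L

k = ln 2 / 1 = 0.69315 per h
Dose 1 (180 mg at t=0 h): 180·exp(−0.69315·16) = 0.003 mg/L
Dose 2 (365 mg at t=12 h): 365·exp(−0.69315·4) = 22.812 mg/L
C(16) = 0.003 + 22.812 = 22.815 mg/L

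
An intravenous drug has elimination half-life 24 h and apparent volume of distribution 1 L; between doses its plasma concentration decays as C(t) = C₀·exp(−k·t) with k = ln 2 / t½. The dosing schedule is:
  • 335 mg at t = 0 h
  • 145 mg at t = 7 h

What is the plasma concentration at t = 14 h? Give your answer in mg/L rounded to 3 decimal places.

k = ln 2 / 24 = 0.02888 per h
Dose 1 (335 mg at t=0 h): 335·exp(−0.02888·14) = 223.586 mg/L
Dose 2 (145 mg at t=7 h): 145·exp(−0.02888·7) = 118.459 mg/L
C(14) = 223.586 + 118.459 = 342.045 mg/L

342.045 mg/L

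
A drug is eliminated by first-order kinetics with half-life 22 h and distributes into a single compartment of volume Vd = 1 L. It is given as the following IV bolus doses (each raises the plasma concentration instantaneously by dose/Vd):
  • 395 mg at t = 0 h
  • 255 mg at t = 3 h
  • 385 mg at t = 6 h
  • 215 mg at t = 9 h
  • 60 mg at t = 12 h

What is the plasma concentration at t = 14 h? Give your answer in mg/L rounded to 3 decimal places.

973.651 mg/L

k = ln 2 / 22 = 0.03151 per h
Dose 1 (395 mg at t=0 h): 395·exp(−0.03151·14) = 254.116 mg/L
Dose 2 (255 mg at t=3 h): 255·exp(−0.03151·11) = 180.312 mg/L
Dose 3 (385 mg at t=6 h): 385·exp(−0.03151·8) = 299.223 mg/L
Dose 4 (215 mg at t=9 h): 215·exp(−0.03151·5) = 183.663 mg/L
Dose 5 (60 mg at t=12 h): 60·exp(−0.03151·2) = 56.336 mg/L
C(14) = 254.116 + 180.312 + 299.223 + 183.663 + 56.336 = 973.651 mg/L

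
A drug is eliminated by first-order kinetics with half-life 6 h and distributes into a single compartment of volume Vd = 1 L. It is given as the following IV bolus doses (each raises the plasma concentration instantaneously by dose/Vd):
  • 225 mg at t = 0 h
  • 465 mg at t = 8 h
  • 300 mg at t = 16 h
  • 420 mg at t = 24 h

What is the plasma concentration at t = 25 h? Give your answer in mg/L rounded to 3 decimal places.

k = ln 2 / 6 = 0.11552 per h
Dose 1 (225 mg at t=0 h): 225·exp(−0.11552·25) = 12.528 mg/L
Dose 2 (465 mg at t=8 h): 465·exp(−0.11552·17) = 65.243 mg/L
Dose 3 (300 mg at t=16 h): 300·exp(−0.11552·9) = 106.066 mg/L
Dose 4 (420 mg at t=24 h): 420·exp(−0.11552·1) = 374.177 mg/L
C(25) = 12.528 + 65.243 + 106.066 + 374.177 = 558.015 mg/L

558.015 mg/L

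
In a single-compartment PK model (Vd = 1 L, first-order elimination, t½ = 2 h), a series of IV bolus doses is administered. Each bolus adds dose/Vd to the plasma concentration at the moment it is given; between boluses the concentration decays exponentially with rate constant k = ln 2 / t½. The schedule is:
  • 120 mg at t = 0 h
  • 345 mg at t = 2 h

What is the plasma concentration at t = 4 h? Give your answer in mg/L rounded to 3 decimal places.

202.500 mg/L

k = ln 2 / 2 = 0.34657 per h
Dose 1 (120 mg at t=0 h): 120·exp(−0.34657·4) = 30.000 mg/L
Dose 2 (345 mg at t=2 h): 345·exp(−0.34657·2) = 172.500 mg/L
C(4) = 30.000 + 172.500 = 202.500 mg/L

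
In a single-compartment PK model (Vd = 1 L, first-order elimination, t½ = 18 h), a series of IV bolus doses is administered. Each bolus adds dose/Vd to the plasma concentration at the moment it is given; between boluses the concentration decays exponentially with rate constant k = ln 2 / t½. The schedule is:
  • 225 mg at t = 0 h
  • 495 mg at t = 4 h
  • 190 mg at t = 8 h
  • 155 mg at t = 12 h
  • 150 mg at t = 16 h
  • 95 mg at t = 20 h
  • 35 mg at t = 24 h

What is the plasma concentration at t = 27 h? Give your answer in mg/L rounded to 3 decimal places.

k = ln 2 / 18 = 0.03851 per h
Dose 1 (225 mg at t=0 h): 225·exp(−0.03851·27) = 79.550 mg/L
Dose 2 (495 mg at t=4 h): 495·exp(−0.03851·23) = 204.153 mg/L
Dose 3 (190 mg at t=8 h): 190·exp(−0.03851·19) = 91.411 mg/L
Dose 4 (155 mg at t=12 h): 155·exp(−0.03851·15) = 86.991 mg/L
Dose 5 (150 mg at t=16 h): 150·exp(−0.03851·11) = 98.204 mg/L
Dose 6 (95 mg at t=20 h): 95·exp(−0.03851·7) = 72.553 mg/L
Dose 7 (35 mg at t=24 h): 35·exp(−0.03851·3) = 31.181 mg/L
C(27) = 79.550 + 204.153 + 91.411 + 86.991 + 98.204 + 72.553 + 31.181 = 664.043 mg/L

664.043 mg/L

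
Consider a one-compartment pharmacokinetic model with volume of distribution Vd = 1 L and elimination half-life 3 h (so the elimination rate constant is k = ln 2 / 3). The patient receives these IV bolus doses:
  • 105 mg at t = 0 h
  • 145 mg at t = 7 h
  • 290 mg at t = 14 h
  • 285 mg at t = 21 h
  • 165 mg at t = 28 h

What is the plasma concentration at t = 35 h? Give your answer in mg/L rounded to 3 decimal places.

46.484 mg/L

k = ln 2 / 3 = 0.23105 per h
Dose 1 (105 mg at t=0 h): 105·exp(−0.23105·35) = 0.032 mg/L
Dose 2 (145 mg at t=7 h): 145·exp(−0.23105·28) = 0.225 mg/L
Dose 3 (290 mg at t=14 h): 290·exp(−0.23105·21) = 2.266 mg/L
Dose 4 (285 mg at t=21 h): 285·exp(−0.23105·14) = 11.221 mg/L
Dose 5 (165 mg at t=28 h): 165·exp(−0.23105·7) = 32.740 mg/L
C(35) = 0.032 + 0.225 + 2.266 + 11.221 + 32.740 = 46.484 mg/L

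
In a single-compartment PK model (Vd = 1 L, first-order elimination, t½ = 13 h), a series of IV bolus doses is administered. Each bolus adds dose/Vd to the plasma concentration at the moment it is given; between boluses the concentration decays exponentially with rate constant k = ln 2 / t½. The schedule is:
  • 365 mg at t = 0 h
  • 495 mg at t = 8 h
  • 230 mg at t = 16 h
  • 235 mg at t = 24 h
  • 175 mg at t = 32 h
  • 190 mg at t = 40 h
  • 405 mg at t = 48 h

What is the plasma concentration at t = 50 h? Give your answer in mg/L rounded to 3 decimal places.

k = ln 2 / 13 = 0.05332 per h
Dose 1 (365 mg at t=0 h): 365·exp(−0.05332·50) = 25.380 mg/L
Dose 2 (495 mg at t=8 h): 495·exp(−0.05332·42) = 52.729 mg/L
Dose 3 (230 mg at t=16 h): 230·exp(−0.05332·34) = 37.533 mg/L
Dose 4 (235 mg at t=24 h): 235·exp(−0.05332·26) = 58.750 mg/L
Dose 5 (175 mg at t=32 h): 175·exp(−0.05332·18) = 67.024 mg/L
Dose 6 (190 mg at t=40 h): 190·exp(−0.05332·10) = 111.479 mg/L
Dose 7 (405 mg at t=48 h): 405·exp(−0.05332·2) = 364.035 mg/L
C(50) = 25.380 + 52.729 + 37.533 + 58.750 + 67.024 + 111.479 + 364.035 = 716.929 mg/L

716.929 mg/L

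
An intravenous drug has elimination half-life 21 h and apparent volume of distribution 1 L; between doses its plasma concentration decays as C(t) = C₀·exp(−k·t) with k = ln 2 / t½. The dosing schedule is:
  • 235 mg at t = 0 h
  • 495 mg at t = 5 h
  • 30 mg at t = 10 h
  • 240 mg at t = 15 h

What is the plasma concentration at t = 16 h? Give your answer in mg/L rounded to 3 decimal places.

k = ln 2 / 21 = 0.03301 per h
Dose 1 (235 mg at t=0 h): 235·exp(−0.03301·16) = 138.584 mg/L
Dose 2 (495 mg at t=5 h): 495·exp(−0.03301·11) = 344.289 mg/L
Dose 3 (30 mg at t=10 h): 30·exp(−0.03301·6) = 24.610 mg/L
Dose 4 (240 mg at t=15 h): 240·exp(−0.03301·1) = 232.208 mg/L
C(16) = 138.584 + 344.289 + 24.610 + 232.208 = 739.690 mg/L

739.690 mg/L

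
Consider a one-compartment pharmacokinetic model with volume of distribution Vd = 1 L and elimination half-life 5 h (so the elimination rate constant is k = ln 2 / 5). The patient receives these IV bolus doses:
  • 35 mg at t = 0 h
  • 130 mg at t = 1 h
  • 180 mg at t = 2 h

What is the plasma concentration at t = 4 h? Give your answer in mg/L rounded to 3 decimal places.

242.285 mg/L

k = ln 2 / 5 = 0.13863 per h
Dose 1 (35 mg at t=0 h): 35·exp(−0.13863·4) = 20.102 mg/L
Dose 2 (130 mg at t=1 h): 130·exp(−0.13863·3) = 85.768 mg/L
Dose 3 (180 mg at t=2 h): 180·exp(−0.13863·2) = 136.414 mg/L
C(4) = 20.102 + 85.768 + 136.414 = 242.285 mg/L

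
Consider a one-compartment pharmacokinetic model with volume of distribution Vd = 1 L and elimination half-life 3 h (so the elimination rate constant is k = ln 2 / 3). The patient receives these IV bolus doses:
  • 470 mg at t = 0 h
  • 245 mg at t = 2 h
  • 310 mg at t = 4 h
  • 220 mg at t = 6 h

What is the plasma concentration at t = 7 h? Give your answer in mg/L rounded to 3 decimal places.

500.044 mg/L

k = ln 2 / 3 = 0.23105 per h
Dose 1 (470 mg at t=0 h): 470·exp(−0.23105·7) = 93.260 mg/L
Dose 2 (245 mg at t=2 h): 245·exp(−0.23105·5) = 77.170 mg/L
Dose 3 (310 mg at t=4 h): 310·exp(−0.23105·3) = 155.000 mg/L
Dose 4 (220 mg at t=6 h): 220·exp(−0.23105·1) = 174.614 mg/L
C(7) = 93.260 + 77.170 + 155.000 + 174.614 = 500.044 mg/L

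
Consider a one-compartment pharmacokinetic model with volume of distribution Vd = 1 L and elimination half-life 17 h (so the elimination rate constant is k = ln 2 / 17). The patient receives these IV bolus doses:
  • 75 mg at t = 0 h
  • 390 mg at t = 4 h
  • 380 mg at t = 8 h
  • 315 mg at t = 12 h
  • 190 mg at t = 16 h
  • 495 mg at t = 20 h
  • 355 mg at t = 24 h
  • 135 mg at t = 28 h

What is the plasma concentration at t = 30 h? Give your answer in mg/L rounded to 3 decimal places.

k = ln 2 / 17 = 0.04077 per h
Dose 1 (75 mg at t=0 h): 75·exp(−0.04077·30) = 22.072 mg/L
Dose 2 (390 mg at t=4 h): 390·exp(−0.04077·26) = 135.103 mg/L
Dose 3 (380 mg at t=8 h): 380·exp(−0.04077·22) = 154.958 mg/L
Dose 4 (315 mg at t=12 h): 315·exp(−0.04077·18) = 151.207 mg/L
Dose 5 (190 mg at t=16 h): 190·exp(−0.04077·14) = 107.361 mg/L
Dose 6 (495 mg at t=20 h): 495·exp(−0.04077·10) = 329.252 mg/L
Dose 7 (355 mg at t=24 h): 355·exp(−0.04077·6) = 277.960 mg/L
Dose 8 (135 mg at t=28 h): 135·exp(−0.04077·2) = 124.428 mg/L
C(30) = 22.072 + 135.103 + 154.958 + 151.207 + 107.361 + 329.252 + 277.960 + 124.428 = 1302.342 mg/L

1302.342 mg/L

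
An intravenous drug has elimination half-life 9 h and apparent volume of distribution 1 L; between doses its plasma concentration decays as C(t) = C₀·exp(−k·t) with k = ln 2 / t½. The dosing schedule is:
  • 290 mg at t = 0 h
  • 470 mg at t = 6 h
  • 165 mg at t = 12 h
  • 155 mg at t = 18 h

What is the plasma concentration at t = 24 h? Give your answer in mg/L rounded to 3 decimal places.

k = ln 2 / 9 = 0.07702 per h
Dose 1 (290 mg at t=0 h): 290·exp(−0.07702·24) = 45.672 mg/L
Dose 2 (470 mg at t=6 h): 470·exp(−0.07702·18) = 117.500 mg/L
Dose 3 (165 mg at t=12 h): 165·exp(−0.07702·12) = 65.480 mg/L
Dose 4 (155 mg at t=18 h): 155·exp(−0.07702·6) = 97.644 mg/L
C(24) = 45.672 + 117.500 + 65.480 + 97.644 = 326.296 mg/L

326.296 mg/L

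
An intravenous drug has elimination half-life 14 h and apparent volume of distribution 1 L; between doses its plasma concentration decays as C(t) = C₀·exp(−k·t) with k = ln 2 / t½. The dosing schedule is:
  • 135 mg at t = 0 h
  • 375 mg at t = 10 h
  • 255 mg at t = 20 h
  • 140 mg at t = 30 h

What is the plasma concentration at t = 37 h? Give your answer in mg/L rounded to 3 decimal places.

329.020 mg/L

k = ln 2 / 14 = 0.04951 per h
Dose 1 (135 mg at t=0 h): 135·exp(−0.04951·37) = 21.615 mg/L
Dose 2 (375 mg at t=10 h): 375·exp(−0.04951·27) = 98.508 mg/L
Dose 3 (255 mg at t=20 h): 255·exp(−0.04951·17) = 109.902 mg/L
Dose 4 (140 mg at t=30 h): 140·exp(−0.04951·7) = 98.995 mg/L
C(37) = 21.615 + 98.508 + 109.902 + 98.995 = 329.020 mg/L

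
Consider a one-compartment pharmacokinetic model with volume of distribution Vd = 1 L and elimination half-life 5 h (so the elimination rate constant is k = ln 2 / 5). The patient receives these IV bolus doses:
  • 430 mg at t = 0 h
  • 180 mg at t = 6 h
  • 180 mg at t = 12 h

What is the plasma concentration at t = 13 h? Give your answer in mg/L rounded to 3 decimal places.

295.830 mg/L

k = ln 2 / 5 = 0.13863 per h
Dose 1 (430 mg at t=0 h): 430·exp(−0.13863·13) = 70.924 mg/L
Dose 2 (180 mg at t=6 h): 180·exp(−0.13863·7) = 68.207 mg/L
Dose 3 (180 mg at t=12 h): 180·exp(−0.13863·1) = 156.699 mg/L
C(13) = 70.924 + 68.207 + 156.699 = 295.830 mg/L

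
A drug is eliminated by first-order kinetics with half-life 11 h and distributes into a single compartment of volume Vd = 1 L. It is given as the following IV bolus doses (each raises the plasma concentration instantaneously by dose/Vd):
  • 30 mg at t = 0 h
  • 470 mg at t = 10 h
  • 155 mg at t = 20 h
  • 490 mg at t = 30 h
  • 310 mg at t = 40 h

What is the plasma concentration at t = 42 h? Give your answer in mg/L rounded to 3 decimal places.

k = ln 2 / 11 = 0.06301 per h
Dose 1 (30 mg at t=0 h): 30·exp(−0.06301·42) = 2.127 mg/L
Dose 2 (470 mg at t=10 h): 470·exp(−0.06301·32) = 62.571 mg/L
Dose 3 (155 mg at t=20 h): 155·exp(−0.06301·22) = 38.750 mg/L
Dose 4 (490 mg at t=30 h): 490·exp(−0.06301·12) = 230.038 mg/L
Dose 5 (310 mg at t=40 h): 310·exp(−0.06301·2) = 273.293 mg/L
C(42) = 2.127 + 62.571 + 38.750 + 230.038 + 273.293 = 606.779 mg/L

606.779 mg/L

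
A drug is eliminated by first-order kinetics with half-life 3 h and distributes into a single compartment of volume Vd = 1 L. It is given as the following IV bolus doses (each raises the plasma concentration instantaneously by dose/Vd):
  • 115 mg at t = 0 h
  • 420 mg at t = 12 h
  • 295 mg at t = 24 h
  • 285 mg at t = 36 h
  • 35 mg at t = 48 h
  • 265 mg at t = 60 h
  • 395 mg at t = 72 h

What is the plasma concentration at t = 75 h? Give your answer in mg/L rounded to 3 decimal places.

k = ln 2 / 3 = 0.23105 per h
Dose 1 (115 mg at t=0 h): 115·exp(−0.23105·75) = 0.000 mg/L
Dose 2 (420 mg at t=12 h): 420·exp(−0.23105·63) = 0.000 mg/L
Dose 3 (295 mg at t=24 h): 295·exp(−0.23105·51) = 0.002 mg/L
Dose 4 (285 mg at t=36 h): 285·exp(−0.23105·39) = 0.035 mg/L
Dose 5 (35 mg at t=48 h): 35·exp(−0.23105·27) = 0.068 mg/L
Dose 6 (265 mg at t=60 h): 265·exp(−0.23105·15) = 8.281 mg/L
Dose 7 (395 mg at t=72 h): 395·exp(−0.23105·3) = 197.500 mg/L
C(75) = 0.000 + 0.000 + 0.002 + 0.035 + 0.068 + 8.281 + 197.500 = 205.887 mg/L

205.887 mg/L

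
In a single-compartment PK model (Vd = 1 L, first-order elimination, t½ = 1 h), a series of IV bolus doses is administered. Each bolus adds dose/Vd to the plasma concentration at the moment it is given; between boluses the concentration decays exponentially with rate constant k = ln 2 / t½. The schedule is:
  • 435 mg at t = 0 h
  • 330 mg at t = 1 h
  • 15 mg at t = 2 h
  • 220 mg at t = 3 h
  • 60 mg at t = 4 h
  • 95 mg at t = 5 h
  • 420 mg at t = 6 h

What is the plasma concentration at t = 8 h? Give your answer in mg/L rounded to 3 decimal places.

k = ln 2 / 1 = 0.69315 per h
Dose 1 (435 mg at t=0 h): 435·exp(−0.69315·8) = 1.699 mg/L
Dose 2 (330 mg at t=1 h): 330·exp(−0.69315·7) = 2.578 mg/L
Dose 3 (15 mg at t=2 h): 15·exp(−0.69315·6) = 0.234 mg/L
Dose 4 (220 mg at t=3 h): 220·exp(−0.69315·5) = 6.875 mg/L
Dose 5 (60 mg at t=4 h): 60·exp(−0.69315·4) = 3.750 mg/L
Dose 6 (95 mg at t=5 h): 95·exp(−0.69315·3) = 11.875 mg/L
Dose 7 (420 mg at t=6 h): 420·exp(−0.69315·2) = 105.000 mg/L
C(8) = 1.699 + 2.578 + 0.234 + 6.875 + 3.750 + 11.875 + 105.000 = 132.012 mg/L

132.012 mg/L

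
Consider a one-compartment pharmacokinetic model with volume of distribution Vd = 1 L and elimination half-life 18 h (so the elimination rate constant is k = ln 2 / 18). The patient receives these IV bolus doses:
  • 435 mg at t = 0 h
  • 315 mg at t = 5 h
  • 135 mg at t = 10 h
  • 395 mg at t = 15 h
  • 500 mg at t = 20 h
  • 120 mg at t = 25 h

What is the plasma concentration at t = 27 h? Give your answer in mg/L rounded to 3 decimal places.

1100.760 mg/L

k = ln 2 / 18 = 0.03851 per h
Dose 1 (435 mg at t=0 h): 435·exp(−0.03851·27) = 153.796 mg/L
Dose 2 (315 mg at t=5 h): 315·exp(−0.03851·22) = 135.016 mg/L
Dose 3 (135 mg at t=10 h): 135·exp(−0.03851·17) = 70.150 mg/L
Dose 4 (395 mg at t=15 h): 395·exp(−0.03851·12) = 248.834 mg/L
Dose 5 (500 mg at t=20 h): 500·exp(−0.03851·7) = 381.859 mg/L
Dose 6 (120 mg at t=25 h): 120·exp(−0.03851·2) = 111.105 mg/L
C(27) = 153.796 + 135.016 + 70.150 + 248.834 + 381.859 + 111.105 = 1100.760 mg/L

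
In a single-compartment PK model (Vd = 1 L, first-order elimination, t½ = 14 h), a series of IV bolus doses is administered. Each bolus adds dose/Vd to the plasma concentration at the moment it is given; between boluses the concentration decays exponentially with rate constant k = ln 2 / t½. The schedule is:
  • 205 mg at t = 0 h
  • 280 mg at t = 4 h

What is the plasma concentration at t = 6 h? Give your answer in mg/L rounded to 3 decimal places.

405.917 mg/L

k = ln 2 / 14 = 0.04951 per h
Dose 1 (205 mg at t=0 h): 205·exp(−0.04951·6) = 152.314 mg/L
Dose 2 (280 mg at t=4 h): 280·exp(−0.04951·2) = 253.603 mg/L
C(6) = 152.314 + 253.603 = 405.917 mg/L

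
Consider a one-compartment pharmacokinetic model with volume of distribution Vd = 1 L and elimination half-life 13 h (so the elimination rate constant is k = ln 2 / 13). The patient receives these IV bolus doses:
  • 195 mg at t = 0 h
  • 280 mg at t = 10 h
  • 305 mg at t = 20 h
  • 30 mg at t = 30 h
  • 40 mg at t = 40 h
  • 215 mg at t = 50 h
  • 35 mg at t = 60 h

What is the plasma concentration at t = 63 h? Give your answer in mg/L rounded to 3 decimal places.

208.398 mg/L

k = ln 2 / 13 = 0.05332 per h
Dose 1 (195 mg at t=0 h): 195·exp(−0.05332·63) = 6.779 mg/L
Dose 2 (280 mg at t=10 h): 280·exp(−0.05332·53) = 16.591 mg/L
Dose 3 (305 mg at t=20 h): 305·exp(−0.05332·43) = 30.802 mg/L
Dose 4 (30 mg at t=30 h): 30·exp(−0.05332·33) = 5.164 mg/L
Dose 5 (40 mg at t=40 h): 40·exp(−0.05332·23) = 11.735 mg/L
Dose 6 (215 mg at t=50 h): 215·exp(−0.05332·13) = 107.500 mg/L
Dose 7 (35 mg at t=60 h): 35·exp(−0.05332·3) = 29.826 mg/L
C(63) = 6.779 + 16.591 + 30.802 + 5.164 + 11.735 + 107.500 + 29.826 = 208.398 mg/L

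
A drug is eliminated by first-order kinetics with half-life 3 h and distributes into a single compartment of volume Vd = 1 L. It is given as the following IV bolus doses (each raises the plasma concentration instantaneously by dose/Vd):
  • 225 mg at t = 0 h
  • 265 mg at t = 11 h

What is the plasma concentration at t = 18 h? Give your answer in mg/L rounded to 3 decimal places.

k = ln 2 / 3 = 0.23105 per h
Dose 1 (225 mg at t=0 h): 225·exp(−0.23105·18) = 3.516 mg/L
Dose 2 (265 mg at t=11 h): 265·exp(−0.23105·7) = 52.583 mg/L
C(18) = 3.516 + 52.583 = 56.098 mg/L

56.098 mg/L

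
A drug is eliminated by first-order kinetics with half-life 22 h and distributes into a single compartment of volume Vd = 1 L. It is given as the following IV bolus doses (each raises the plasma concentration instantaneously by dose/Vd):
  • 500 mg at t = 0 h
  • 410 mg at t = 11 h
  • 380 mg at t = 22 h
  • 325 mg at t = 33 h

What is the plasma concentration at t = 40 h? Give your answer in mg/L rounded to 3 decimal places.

782.411 mg/L

k = ln 2 / 22 = 0.03151 per h
Dose 1 (500 mg at t=0 h): 500·exp(−0.03151·40) = 141.789 mg/L
Dose 2 (410 mg at t=11 h): 410·exp(−0.03151·29) = 164.426 mg/L
Dose 3 (380 mg at t=22 h): 380·exp(−0.03151·18) = 215.519 mg/L
Dose 4 (325 mg at t=33 h): 325·exp(−0.03151·7) = 260.676 mg/L
C(40) = 141.789 + 164.426 + 215.519 + 260.676 = 782.411 mg/L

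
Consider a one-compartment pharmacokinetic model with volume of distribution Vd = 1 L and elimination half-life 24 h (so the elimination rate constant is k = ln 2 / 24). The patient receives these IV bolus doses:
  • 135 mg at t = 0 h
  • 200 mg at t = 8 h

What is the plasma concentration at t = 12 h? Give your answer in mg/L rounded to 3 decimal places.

k = ln 2 / 24 = 0.02888 per h
Dose 1 (135 mg at t=0 h): 135·exp(−0.02888·12) = 95.459 mg/L
Dose 2 (200 mg at t=8 h): 200·exp(−0.02888·4) = 178.180 mg/L
C(12) = 95.459 + 178.180 = 273.639 mg/L

273.639 mg/L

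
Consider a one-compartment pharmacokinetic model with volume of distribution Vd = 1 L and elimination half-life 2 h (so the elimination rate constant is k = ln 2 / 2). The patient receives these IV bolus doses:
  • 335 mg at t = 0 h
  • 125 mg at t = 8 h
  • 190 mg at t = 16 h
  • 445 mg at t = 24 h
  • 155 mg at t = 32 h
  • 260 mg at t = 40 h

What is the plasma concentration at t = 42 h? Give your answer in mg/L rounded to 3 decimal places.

135.737 mg/L

k = ln 2 / 2 = 0.34657 per h
Dose 1 (335 mg at t=0 h): 335·exp(−0.34657·42) = 0.000 mg/L
Dose 2 (125 mg at t=8 h): 125·exp(−0.34657·34) = 0.001 mg/L
Dose 3 (190 mg at t=16 h): 190·exp(−0.34657·26) = 0.023 mg/L
Dose 4 (445 mg at t=24 h): 445·exp(−0.34657·18) = 0.869 mg/L
Dose 5 (155 mg at t=32 h): 155·exp(−0.34657·10) = 4.844 mg/L
Dose 6 (260 mg at t=40 h): 260·exp(−0.34657·2) = 130.000 mg/L
C(42) = 0.000 + 0.001 + 0.023 + 0.869 + 4.844 + 130.000 = 135.737 mg/L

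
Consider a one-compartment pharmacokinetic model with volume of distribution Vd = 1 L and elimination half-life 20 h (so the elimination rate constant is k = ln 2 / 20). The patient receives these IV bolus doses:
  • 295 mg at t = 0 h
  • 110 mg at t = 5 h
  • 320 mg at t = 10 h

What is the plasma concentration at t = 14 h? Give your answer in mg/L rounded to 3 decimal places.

540.695 mg/L

k = ln 2 / 20 = 0.03466 per h
Dose 1 (295 mg at t=0 h): 295·exp(−0.03466·14) = 181.594 mg/L
Dose 2 (110 mg at t=5 h): 110·exp(−0.03466·9) = 80.525 mg/L
Dose 3 (320 mg at t=10 h): 320·exp(−0.03466·4) = 278.576 mg/L
C(14) = 181.594 + 80.525 + 278.576 = 540.695 mg/L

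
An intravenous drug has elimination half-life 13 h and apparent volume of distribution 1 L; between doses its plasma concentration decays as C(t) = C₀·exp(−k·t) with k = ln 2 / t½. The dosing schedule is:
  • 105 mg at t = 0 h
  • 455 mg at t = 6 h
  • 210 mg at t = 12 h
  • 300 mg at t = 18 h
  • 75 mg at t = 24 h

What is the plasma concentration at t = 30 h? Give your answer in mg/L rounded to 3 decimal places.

440.868 mg/L

k = ln 2 / 13 = 0.05332 per h
Dose 1 (105 mg at t=0 h): 105·exp(−0.05332·30) = 21.208 mg/L
Dose 2 (455 mg at t=6 h): 455·exp(−0.05332·24) = 126.550 mg/L
Dose 3 (210 mg at t=12 h): 210·exp(−0.05332·18) = 80.428 mg/L
Dose 4 (300 mg at t=18 h): 300·exp(−0.05332·12) = 158.215 mg/L
Dose 5 (75 mg at t=24 h): 75·exp(−0.05332·6) = 54.466 mg/L
C(30) = 21.208 + 126.550 + 80.428 + 158.215 + 54.466 = 440.868 mg/L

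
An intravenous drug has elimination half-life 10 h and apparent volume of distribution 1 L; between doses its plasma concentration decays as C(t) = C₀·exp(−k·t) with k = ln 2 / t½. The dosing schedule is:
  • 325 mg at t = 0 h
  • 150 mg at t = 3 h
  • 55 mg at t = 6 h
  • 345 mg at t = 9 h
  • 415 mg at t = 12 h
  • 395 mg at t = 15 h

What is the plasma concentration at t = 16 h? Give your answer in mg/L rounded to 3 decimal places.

k = ln 2 / 10 = 0.06931 per h
Dose 1 (325 mg at t=0 h): 325·exp(−0.06931·16) = 107.210 mg/L
Dose 2 (150 mg at t=3 h): 150·exp(−0.06931·13) = 60.919 mg/L
Dose 3 (55 mg at t=6 h): 55·exp(−0.06931·10) = 27.500 mg/L
Dose 4 (345 mg at t=9 h): 345·exp(−0.06931·7) = 212.372 mg/L
Dose 5 (415 mg at t=12 h): 415·exp(−0.06931·4) = 314.511 mg/L
Dose 6 (395 mg at t=15 h): 395·exp(−0.06931·1) = 368.548 mg/L
C(16) = 107.210 + 60.919 + 27.500 + 212.372 + 314.511 + 368.548 = 1091.061 mg/L

1091.061 mg/L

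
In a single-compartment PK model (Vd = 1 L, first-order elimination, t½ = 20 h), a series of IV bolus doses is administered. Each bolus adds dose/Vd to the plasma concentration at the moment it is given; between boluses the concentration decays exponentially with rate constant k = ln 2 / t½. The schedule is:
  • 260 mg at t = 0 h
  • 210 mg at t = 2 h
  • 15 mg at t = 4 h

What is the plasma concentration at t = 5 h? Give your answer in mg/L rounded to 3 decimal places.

422.385 mg/L

k = ln 2 / 20 = 0.03466 per h
Dose 1 (260 mg at t=0 h): 260·exp(−0.03466·5) = 218.633 mg/L
Dose 2 (210 mg at t=2 h): 210·exp(−0.03466·3) = 189.263 mg/L
Dose 3 (15 mg at t=4 h): 15·exp(−0.03466·1) = 14.489 mg/L
C(5) = 218.633 + 189.263 + 14.489 = 422.385 mg/L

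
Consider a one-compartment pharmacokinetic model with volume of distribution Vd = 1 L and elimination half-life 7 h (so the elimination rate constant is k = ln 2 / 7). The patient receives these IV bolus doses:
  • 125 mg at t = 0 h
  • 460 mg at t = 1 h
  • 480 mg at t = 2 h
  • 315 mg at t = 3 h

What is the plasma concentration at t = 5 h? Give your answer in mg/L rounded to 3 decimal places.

k = ln 2 / 7 = 0.09902 per h
Dose 1 (125 mg at t=0 h): 125·exp(−0.09902·5) = 76.188 mg/L
Dose 2 (460 mg at t=1 h): 460·exp(−0.09902·4) = 309.557 mg/L
Dose 3 (480 mg at t=2 h): 480·exp(−0.09902·3) = 356.639 mg/L
Dose 4 (315 mg at t=3 h): 315·exp(−0.09902·2) = 258.406 mg/L
C(5) = 76.188 + 309.557 + 356.639 + 258.406 = 1000.790 mg/L

1000.790 mg/L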